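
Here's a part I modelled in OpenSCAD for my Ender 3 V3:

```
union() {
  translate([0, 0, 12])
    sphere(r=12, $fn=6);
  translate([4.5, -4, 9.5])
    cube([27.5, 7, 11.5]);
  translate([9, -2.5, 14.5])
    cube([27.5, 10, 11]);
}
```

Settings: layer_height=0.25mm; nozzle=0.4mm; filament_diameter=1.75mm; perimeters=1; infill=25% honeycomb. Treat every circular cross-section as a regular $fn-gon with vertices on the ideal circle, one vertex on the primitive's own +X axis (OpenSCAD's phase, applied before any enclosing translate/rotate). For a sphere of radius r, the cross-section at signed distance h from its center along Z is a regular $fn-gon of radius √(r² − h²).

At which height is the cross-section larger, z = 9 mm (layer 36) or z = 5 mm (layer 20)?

layer 36 (z = 9 mm)

Layer 36 (z = 9): the r=12 sphere slices to a regular 6-gon of circumradius 11.619 (√(r²−h²) with h=3 from center) (area = (6/2)·11.619²·sin(360°/6) = 350.74 mm²); the cube at (4.5, -4) is not intersected at this z (z outside [9.5, 21]); the cube at (9, -2.5) is absent (z outside [14.5, 25.5]); Combining (union): only the r=12 sphere is present, so the union is just that shape — area = 350.74 mm². So its area = 350.74 mm². Layer 20 (z = 5): the r=12 sphere slices to a regular 6-gon of circumradius 9.747 (√(r²−h²) with h=7 from center) (area = (6/2)·9.747²·sin(360°/6) = 246.82 mm²); the cube at (4.5, -4) does not reach this height (z outside [9.5, 21]); the cube at (9, -2.5) is absent (z outside [14.5, 25.5]); Combining (union): only the r=12 sphere is present, so the union is just that shape — area = 246.82 mm². So its area = 246.82 mm². Layer 36 is larger (350.74 vs 246.82 mm²).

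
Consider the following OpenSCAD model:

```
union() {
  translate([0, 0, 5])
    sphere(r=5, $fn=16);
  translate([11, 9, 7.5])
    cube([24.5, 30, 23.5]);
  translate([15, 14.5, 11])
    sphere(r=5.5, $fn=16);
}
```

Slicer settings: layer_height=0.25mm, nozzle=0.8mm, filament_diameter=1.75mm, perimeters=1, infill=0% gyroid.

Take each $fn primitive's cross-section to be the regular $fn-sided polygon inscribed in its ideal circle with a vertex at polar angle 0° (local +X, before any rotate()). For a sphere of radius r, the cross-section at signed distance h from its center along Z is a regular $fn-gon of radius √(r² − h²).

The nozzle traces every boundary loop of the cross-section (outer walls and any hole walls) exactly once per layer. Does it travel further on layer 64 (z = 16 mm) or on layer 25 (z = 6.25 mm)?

Layer 64 (z = 16): the sphere is not intersected at this z (|z−center|=11.000 > r=5); the cube at (11, 9) is present — its section is the full 24.5×30 rectangle (perimeter 109.00 mm); the r=5.5 sphere at (15, 14.5) slices to a regular 16-gon of circumradius 2.291 (√(r²−h²) with h=5 from center) (perimeter = 2·16·2.291·sin(180°/16) = 14.30 mm); Taking the union: the r=5.5 sphere at (15, 14.5) lies entirely inside the 24.5×30 cube at (11, 9), so the union is just the 24.5×30 cube at (11, 9) — boundary = 109.00 mm. So its perimeter = 109.00 mm. Layer 25 (z = 6.25): the r=5 sphere slices to a regular 16-gon of circumradius 4.841 (√(r²−h²) with h=1.25 from center) (perimeter = 2·16·4.841·sin(180°/16) = 30.22 mm); the cube at (11, 9) does not reach this height (z outside [7.5, 31]); the r=5.5 sphere at (15, 14.5) contributes a regular 16-gon of circumradius √(5.5²−4.75²) = 2.773 (perimeter = 2·16·2.773·sin(180°/16) = 17.31 mm); Merging all regions: the 2 present regions are separate (no shared area or edge), so areas and boundary lengths simply add and each stays a separate island — boundary = 47.53 mm. So its perimeter = 47.53 mm. Layer 64 is larger (109.00 vs 47.53 mm).

layer 64 (z = 16 mm)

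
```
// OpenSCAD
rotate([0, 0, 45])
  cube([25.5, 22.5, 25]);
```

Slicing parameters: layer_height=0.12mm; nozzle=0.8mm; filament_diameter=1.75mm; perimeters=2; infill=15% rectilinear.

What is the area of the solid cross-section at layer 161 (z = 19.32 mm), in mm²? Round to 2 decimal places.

573.75 mm²

At z = 19.32 mm: the cube is present — its section is the full 25.5×22.5 rectangle (area 573.75 mm²); (whole slice rotated 45° about Z — lengths, areas and connectivity unchanged). Overall, the cross-section is a single solid region. Net area = 573.75 mm².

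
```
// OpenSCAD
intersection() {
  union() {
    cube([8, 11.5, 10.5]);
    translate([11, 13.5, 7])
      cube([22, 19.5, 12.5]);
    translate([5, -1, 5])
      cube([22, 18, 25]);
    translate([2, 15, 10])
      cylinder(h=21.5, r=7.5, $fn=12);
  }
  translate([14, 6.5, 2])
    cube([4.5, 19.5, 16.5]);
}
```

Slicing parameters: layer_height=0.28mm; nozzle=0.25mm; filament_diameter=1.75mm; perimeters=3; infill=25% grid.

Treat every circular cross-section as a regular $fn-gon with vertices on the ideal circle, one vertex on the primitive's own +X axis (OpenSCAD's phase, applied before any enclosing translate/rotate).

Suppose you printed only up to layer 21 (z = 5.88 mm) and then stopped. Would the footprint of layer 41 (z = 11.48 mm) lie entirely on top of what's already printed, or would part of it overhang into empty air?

Compare the two slices. At z = 5.88: the 8×11.5 cube contributes its full rectangle (area 92.00 mm²); the cube at (11, 13.5) is not intersected at this z (z outside [7, 19.5]); the 22×18 cube at (5, -1) contributes its full rectangle (area 396.00 mm²); the cylinder at (2, 15) is absent (z outside [10, 31.5]); Combining (union): the regions partially overlap — summed areas 488.00 mm² minus the doubly-counted overlap 34.50 mm² gives 453.50 mm² — area = 453.50 mm²; the cube at (14, 6.5) is present — its section is the full 4.5×19.5 rectangle (area 87.75 mm²); Keeping only the common overlap: the 4.5×19.5 cube at (14, 6.5) partially overlaps the result so far; clipping to the common part keeps 47.25 mm² — area = 47.25 mm². At z = 11.48: the cube is absent (z outside [0, 10.5]); the cube at (11, 13.5) (footprint 22×19.5) is included at this height (area 429.00 mm²); the cube at (5, -1) (footprint 22×18) is included at this height (area 396.00 mm²); the cylinder at (2, 15): section is a regular 12-gon, circumradius r=7.5 (area = (12/2)·7.500²·sin(360°/12) = 168.75 mm²); Taking the union: the regions partially overlap — summed areas 993.75 mm² minus the doubly-counted overlap 85.36 mm² gives 908.39 mm² — area = 908.39 mm²; the cube at (14, 6.5) (footprint 4.5×19.5) is included at this height (area 87.75 mm²); Keeping only the common overlap: the 4.5×19.5 cube at (14, 6.5) lies inside that combined region, so the common part is the 4.5×19.5 cube at (14, 6.5) itself — area = 87.75 mm². Checking containment: at z = 11.48 the cross-section extends beyond the z = 5.88 cross-section by about 40.50 mm².

part overhangs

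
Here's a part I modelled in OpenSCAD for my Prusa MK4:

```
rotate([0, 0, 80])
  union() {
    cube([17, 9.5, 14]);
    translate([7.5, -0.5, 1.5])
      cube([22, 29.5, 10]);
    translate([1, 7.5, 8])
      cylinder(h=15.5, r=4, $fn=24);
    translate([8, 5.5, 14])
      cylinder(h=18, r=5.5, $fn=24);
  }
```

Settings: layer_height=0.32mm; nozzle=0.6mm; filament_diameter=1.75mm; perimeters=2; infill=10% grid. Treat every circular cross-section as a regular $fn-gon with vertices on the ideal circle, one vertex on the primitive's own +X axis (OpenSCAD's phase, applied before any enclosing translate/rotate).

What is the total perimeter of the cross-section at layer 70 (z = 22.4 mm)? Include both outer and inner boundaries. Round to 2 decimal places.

At z = 22.4 mm: the cube does not reach this height (z outside [0, 14]); the cube at (7.5, -0.5) is not intersected at this z (z outside [1.5, 11.5]); the r=4 cylinder at (1, 7.5) contributes a regular 24-gon of circumradius 4 (perimeter = 2·24·4.000·sin(180°/24) = 25.06 mm); the r=5.5 cylinder at (8, 5.5) gives a regular 24-gon of circumradius 5.5 (constant along its height) (perimeter = 2·24·5.500·sin(180°/24) = 34.46 mm); Taking the union: the regions partially overlap (shared area 8.77 mm²), so the edge portions inside another operand are dropped and the merged outline is re-measured after clipping — boundary = 46.61 mm; (rotated 80° about Z; rotation is an isometry so areas/perimeters/island counts are preserved). Overall, the cross-section is a single solid region. Total boundary length (outer) = 46.61 mm.

46.61 mm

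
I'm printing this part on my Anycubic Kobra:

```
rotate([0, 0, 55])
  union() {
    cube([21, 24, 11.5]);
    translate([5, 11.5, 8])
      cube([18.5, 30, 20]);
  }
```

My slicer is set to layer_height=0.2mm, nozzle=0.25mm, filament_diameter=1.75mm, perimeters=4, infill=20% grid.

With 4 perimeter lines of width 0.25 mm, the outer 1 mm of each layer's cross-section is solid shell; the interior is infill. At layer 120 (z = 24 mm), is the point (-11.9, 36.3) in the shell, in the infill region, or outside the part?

At z = 24 mm: the cube is absent (z outside [0, 11.5]); the cube at (5, 11.5) is present — its section is the full 18.5×30 rectangle; Combining (union): only the 18.5×30 cube at (5, 11.5) is present, so the union is just that shape — 1 connected region; (whole slice rotated 55° about Z — lengths, areas and connectivity unchanged). Overall, the cross-section is a single solid region. Undo the 55° rotation: the query point maps to (22.910, 30.569) in the un-rotated model frame. The nearest boundary edge runs (23.50, 11.50)→(23.50, 41.50); distance from the point to it = 0.59 mm. The point is inside the cross-section, 0.59 mm from the nearest boundary — within the 1 mm shell band (4 × 0.25).

shell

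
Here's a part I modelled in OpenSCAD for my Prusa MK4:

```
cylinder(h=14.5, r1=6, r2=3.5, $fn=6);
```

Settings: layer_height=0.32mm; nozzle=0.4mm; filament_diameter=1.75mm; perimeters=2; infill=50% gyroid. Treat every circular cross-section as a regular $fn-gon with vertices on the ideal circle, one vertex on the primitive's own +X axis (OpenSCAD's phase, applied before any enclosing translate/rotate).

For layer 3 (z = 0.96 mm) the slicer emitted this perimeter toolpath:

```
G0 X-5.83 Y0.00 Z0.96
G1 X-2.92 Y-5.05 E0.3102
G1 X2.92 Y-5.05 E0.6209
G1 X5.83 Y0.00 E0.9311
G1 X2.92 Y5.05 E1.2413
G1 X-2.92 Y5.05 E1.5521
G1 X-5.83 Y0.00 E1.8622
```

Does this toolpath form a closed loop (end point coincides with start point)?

Start point (G0): (-5.83, 0.00). End point (last G1): the path returns to the start — closed.

yes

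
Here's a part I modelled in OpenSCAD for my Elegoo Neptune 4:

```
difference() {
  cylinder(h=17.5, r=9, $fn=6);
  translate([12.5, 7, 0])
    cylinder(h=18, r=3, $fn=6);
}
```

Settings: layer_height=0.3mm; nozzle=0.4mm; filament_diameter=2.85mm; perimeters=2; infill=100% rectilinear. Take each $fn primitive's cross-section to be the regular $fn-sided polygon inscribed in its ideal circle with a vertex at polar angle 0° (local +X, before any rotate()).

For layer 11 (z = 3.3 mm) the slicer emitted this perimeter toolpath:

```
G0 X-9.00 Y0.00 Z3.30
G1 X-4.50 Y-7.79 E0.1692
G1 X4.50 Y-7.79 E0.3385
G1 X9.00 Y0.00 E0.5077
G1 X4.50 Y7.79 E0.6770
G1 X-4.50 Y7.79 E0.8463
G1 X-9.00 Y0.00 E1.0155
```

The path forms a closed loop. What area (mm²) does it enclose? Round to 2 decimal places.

Apply the shoelace formula to the sequence of (X, Y) vertices; enclosed area = 210.33 mm².

210.33 mm²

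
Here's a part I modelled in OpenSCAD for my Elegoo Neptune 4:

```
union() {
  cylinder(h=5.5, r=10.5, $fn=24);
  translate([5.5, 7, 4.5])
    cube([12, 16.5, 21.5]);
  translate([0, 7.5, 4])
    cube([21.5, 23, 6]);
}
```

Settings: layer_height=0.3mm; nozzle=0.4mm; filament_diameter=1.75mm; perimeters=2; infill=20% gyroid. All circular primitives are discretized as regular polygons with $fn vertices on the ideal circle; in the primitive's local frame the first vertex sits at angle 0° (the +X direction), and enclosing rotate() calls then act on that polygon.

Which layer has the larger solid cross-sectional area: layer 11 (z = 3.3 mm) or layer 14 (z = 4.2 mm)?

layer 14 (z = 4.2 mm)

Layer 11 (z = 3.3): the r=10.5 cylinder gives a regular 24-gon of circumradius 10.5 (constant along its height) (area = (24/2)·10.500²·sin(360°/24) = 342.42 mm²); the cube at (5.5, 7) is absent (z outside [4.5, 26]); the cube at (0, 7.5) is not intersected at this z (z outside [4, 10]); Combining (union): only the r=10.5 cylinder is present, so the union is just that shape — area = 342.42 mm². So its area = 342.42 mm². Layer 14 (z = 4.2): the r=10.5 cylinder contributes a regular 24-gon of circumradius 10.5 (area = (24/2)·10.500²·sin(360°/24) = 342.42 mm²); the cube at (5.5, 7) is not intersected at this z (z outside [4.5, 26]); the 21.5×23 cube at (0, 7.5) contributes its full rectangle (area 494.50 mm²); Combining (union): the regions partially overlap — summed areas 836.92 mm² minus the doubly-counted overlap 14.68 mm² gives 822.23 mm² — area = 822.23 mm². So its area = 822.23 mm². Layer 14 is larger (822.23 vs 342.42 mm²).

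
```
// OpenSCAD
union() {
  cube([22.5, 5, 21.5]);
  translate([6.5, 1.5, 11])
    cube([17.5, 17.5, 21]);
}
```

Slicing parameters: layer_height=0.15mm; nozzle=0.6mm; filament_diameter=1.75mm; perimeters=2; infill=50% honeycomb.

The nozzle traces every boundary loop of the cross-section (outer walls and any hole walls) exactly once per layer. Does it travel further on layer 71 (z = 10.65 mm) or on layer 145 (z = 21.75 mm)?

layer 145 (z = 21.75 mm)

Layer 71 (z = 10.65): the 22.5×5 cube contributes its full rectangle (perimeter 55.00 mm); the cube at (6.5, 1.5) is not intersected at this z (z outside [11, 32]); Merging all regions: only the 22.5×5 cube is present, so the union is just that shape — boundary = 55.00 mm. So its perimeter = 55.00 mm. Layer 145 (z = 21.75): the cube is absent (z outside [0, 21.5]); the cube at (6.5, 1.5) is present — its section is the full 17.5×17.5 rectangle (perimeter 70.00 mm); Merging all regions: only the 17.5×17.5 cube at (6.5, 1.5) is present, so the union is just that shape — boundary = 70.00 mm. So its perimeter = 70.00 mm. Layer 145 is larger (70.00 vs 55.00 mm).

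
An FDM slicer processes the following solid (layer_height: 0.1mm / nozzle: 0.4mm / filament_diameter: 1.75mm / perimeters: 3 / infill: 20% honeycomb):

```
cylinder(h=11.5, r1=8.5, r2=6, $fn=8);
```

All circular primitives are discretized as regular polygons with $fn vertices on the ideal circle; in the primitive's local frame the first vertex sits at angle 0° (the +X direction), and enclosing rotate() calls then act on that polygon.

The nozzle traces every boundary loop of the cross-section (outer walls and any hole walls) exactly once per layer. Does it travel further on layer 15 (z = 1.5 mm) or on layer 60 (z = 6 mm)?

Layer 15 (z = 1.5): the cone (r1=8.5→r2=6) has section circumradius 8.174 here — a regular 8-gon (perimeter = 2·8·8.174·sin(180°/8) = 50.05 mm). So its perimeter = 50.05 mm. Layer 60 (z = 6): the cone contributes a regular 8-gon of circumradius 7.196 (interpolated between r1=8.5 and r2=6 at t=0.522) (perimeter = 2·8·7.196·sin(180°/8) = 44.06 mm). So its perimeter = 44.06 mm. Layer 15 is larger (50.05 vs 44.06 mm).

layer 15 (z = 1.5 mm)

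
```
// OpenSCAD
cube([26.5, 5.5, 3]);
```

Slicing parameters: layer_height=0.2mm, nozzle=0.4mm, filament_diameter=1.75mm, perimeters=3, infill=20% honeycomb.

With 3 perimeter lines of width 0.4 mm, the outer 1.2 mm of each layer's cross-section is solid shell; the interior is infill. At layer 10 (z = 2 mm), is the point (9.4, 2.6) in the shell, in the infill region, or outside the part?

At z = 2 mm: the cube (footprint 26.5×5.5) is included at this height. Overall, the cross-section is a single solid region. The nearest boundary edge runs (0.00, 0.00)→(26.50, 0.00); distance from the point to it = 2.60 mm. The point is inside the cross-section and 2.60 mm from the nearest boundary — more than the 1.2 mm shell width (3 × 0.4), so it's in the infill interior.

infill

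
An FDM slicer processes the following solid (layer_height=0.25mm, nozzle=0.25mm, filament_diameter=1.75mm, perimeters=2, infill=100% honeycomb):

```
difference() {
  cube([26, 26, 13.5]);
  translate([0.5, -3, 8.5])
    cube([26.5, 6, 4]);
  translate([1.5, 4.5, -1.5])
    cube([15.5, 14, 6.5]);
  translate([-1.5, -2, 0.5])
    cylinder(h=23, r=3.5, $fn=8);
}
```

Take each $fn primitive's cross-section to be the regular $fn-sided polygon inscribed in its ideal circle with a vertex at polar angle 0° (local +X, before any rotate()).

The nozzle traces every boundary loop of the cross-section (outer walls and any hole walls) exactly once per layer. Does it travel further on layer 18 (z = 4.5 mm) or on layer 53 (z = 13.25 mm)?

layer 18 (z = 4.5 mm)

Layer 18 (z = 4.5): the cube (footprint 26×26) is included at this height (perimeter 104.00 mm); the cube at (0.5, -3) is absent (z outside [8.5, 12.5]); the cube at (1.5, 4.5) (footprint 15.5×14) is included at this height (perimeter 59.00 mm); the cylinder at (-1.5, -2): section is a regular 8-gon, circumradius r=3.5 (perimeter = 2·8·3.500·sin(180°/8) = 21.43 mm); Taking the first minus the rest: starting from the 26×26 cube, the 15.5×14 cube at (1.5, 4.5) lies wholly inside it (removes its full 217.00 mm² and its 59.00 mm outline becomes a hole wall); the r=3.5 cylinder at (-1.5, -2) partially overlaps it — only the 0.71 mm² overlap (of its 34.65 mm²) is removed, clipping the outline — boundary (outer + 1 inner loop) = 162.52 mm. So its perimeter = 162.52 mm. Layer 53 (z = 13.25): the cube is present — its section is the full 26×26 rectangle (perimeter 104.00 mm); the cube at (0.5, -3) does not reach this height (z outside [8.5, 12.5]); the cube at (1.5, 4.5) is not intersected at this z (z outside [-1.5, 5]); the r=3.5 cylinder at (-1.5, -2) gives a regular 8-gon of circumradius 3.5 (constant along its height) (perimeter = 2·8·3.500·sin(180°/8) = 21.43 mm); Taking the first minus the rest: starting from the 26×26 cube, the r=3.5 cylinder at (-1.5, -2) partially overlaps it — only the 0.71 mm² overlap (of its 34.65 mm²) is removed, clipping the outline — boundary = 103.52 mm. So its perimeter = 103.52 mm. Layer 18 is larger (162.52 vs 103.52 mm).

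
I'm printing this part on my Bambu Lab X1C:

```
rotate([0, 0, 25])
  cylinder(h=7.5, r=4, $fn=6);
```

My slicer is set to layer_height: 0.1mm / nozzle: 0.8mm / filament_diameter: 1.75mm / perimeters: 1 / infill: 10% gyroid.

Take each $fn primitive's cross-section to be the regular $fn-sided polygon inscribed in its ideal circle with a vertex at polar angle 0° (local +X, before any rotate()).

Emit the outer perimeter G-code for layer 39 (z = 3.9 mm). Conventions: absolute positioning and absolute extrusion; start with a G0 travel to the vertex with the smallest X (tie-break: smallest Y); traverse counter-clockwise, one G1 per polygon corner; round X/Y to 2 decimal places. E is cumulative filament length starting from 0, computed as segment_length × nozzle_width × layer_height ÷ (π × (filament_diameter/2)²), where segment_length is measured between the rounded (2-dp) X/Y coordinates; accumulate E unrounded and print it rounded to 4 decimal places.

At z = 3.9 mm: the r=4 cylinder gives a regular 6-gon of circumradius 4 (constant along its height); (whole slice rotated 25° about Z — lengths, areas and connectivity unchanged). The outline is a single polygon with 6 vertices. Extrusion per mm of travel: 0.8 × 0.1 / (π × 0.875²) = 0.033260. Accumulating E over each segment gives final E = 0.7982.

G0 X-3.63 Y-1.69 Z3.90
G1 X-0.35 Y-3.98 E0.1331
G1 X3.28 Y-2.29 E0.2662
G1 X3.63 Y1.69 E0.3991
G1 X0.35 Y3.98 E0.5322
G1 X-3.28 Y2.29 E0.6653
G1 X-3.63 Y-1.69 E0.7982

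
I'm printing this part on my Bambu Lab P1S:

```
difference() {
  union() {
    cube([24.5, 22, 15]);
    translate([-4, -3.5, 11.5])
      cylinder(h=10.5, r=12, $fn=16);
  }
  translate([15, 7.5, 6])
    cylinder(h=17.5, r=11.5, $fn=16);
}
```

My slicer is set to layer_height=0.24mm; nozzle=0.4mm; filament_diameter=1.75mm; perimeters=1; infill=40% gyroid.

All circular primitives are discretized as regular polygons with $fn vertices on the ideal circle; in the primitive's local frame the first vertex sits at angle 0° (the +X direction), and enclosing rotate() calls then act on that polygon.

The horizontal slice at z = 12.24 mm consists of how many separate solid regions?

2

At z = 12.24 mm: the cube (footprint 24.5×22) is included at this height; the r=12 cylinder at (-4, -3.5) gives a regular 16-gon of circumradius 12 (constant along its height); Merging all regions: the regions partially overlap (shared area 37.02 mm²), so overlapping operands fuse into one piece — 1 connected region; the cylinder at (15, 7.5): section is a regular 16-gon, circumradius r=11.5; Taking the first minus the rest: starting from that combined region, the r=11.5 cylinder at (15, 7.5) partially overlaps it — only the 344.17 mm² overlap (of its 404.88 mm²) is removed, clipping the outline — 2 connected regions. The result has 2 disconnected regions.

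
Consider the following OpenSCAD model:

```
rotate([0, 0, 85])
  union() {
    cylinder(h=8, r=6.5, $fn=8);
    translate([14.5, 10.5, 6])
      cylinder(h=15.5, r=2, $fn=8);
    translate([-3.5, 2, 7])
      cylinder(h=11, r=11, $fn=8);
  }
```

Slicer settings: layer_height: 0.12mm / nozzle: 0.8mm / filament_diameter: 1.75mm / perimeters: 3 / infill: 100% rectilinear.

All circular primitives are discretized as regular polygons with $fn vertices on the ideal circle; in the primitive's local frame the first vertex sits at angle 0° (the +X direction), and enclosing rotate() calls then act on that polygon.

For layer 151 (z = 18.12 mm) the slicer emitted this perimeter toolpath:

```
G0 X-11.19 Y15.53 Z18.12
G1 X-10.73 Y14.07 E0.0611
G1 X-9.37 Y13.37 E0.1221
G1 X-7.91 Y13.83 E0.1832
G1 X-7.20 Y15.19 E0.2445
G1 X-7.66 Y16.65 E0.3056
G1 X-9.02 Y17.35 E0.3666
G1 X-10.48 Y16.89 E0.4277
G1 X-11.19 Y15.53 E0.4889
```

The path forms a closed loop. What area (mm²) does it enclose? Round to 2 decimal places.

11.32 mm²

Apply the shoelace formula to the sequence of (X, Y) vertices; enclosed area = 11.32 mm².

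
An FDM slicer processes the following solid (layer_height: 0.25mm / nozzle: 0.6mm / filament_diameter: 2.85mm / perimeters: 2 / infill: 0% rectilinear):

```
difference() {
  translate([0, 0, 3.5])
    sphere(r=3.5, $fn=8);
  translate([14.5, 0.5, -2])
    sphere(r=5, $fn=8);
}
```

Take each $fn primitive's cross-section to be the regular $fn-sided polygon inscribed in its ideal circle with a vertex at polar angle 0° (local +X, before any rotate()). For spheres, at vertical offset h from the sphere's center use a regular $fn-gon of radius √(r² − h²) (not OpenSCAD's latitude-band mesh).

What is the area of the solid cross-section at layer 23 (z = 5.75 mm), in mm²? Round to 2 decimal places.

20.33 mm²

At z = 5.75 mm: the sphere: section is a regular 8-gon, circumradius = √(r²−h²) = √(3.5²−2.25²) = 2.681 (area = (8/2)·2.681²·sin(360°/8) = 20.33 mm²); the sphere at (14.5, 0.5) does not reach this height (|z−center|=7.750 > r=5); Subtracting the remaining from the first: none of the subtracted shapes is present at this height, so the r=3.5 sphere is unchanged — area = 20.33 mm². Overall, the cross-section is a single solid region. Net area = 20.33 mm².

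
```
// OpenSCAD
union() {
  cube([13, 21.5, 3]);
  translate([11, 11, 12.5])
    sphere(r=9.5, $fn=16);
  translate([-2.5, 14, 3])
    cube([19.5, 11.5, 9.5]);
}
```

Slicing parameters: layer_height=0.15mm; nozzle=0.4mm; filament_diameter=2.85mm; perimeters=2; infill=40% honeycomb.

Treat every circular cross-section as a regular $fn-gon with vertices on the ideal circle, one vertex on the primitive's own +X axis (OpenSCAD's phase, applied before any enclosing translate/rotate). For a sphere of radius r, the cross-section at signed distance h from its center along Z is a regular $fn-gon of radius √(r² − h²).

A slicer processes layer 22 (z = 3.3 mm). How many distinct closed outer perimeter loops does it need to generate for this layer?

2

At z = 3.3 mm: the cube is not intersected at this z (z outside [0, 3]); the r=9.5 sphere at (11, 11) contributes a regular 16-gon of circumradius √(9.5²−9.2²) = 2.369; the 19.5×11.5 cube at (-2.5, 14) contributes its full rectangle; Merging all regions: the 2 present regions are separate (no shared area or edge), so areas and boundary lengths simply add and each stays a separate island — 2 connected regions. The result has 2 disconnected regions.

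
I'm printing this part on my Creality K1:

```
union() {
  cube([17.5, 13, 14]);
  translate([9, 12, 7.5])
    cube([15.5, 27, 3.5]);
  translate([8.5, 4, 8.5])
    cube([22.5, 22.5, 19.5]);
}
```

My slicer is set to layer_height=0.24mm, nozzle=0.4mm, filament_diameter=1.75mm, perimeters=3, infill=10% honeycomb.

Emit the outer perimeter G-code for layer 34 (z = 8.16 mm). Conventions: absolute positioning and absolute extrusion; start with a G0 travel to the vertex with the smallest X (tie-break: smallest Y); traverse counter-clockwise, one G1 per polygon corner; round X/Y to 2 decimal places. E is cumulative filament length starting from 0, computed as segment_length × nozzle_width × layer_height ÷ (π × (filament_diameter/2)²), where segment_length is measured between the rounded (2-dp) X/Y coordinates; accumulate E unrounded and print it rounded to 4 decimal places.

G0 X0.00 Y0.00 Z8.16
G1 X17.50 Y0.00 E0.6985
G1 X17.50 Y12.00 E1.1774
G1 X24.50 Y12.00 E1.4568
G1 X24.50 Y39.00 E2.5344
G1 X9.00 Y39.00 E3.1531
G1 X9.00 Y13.00 E4.1908
G1 X0.00 Y13.00 E4.5500
G1 X0.00 Y0.00 E5.0688

At z = 8.16 mm: the 17.5×13 cube contributes its full rectangle; the cube at (9, 12) is present — its section is the full 15.5×27 rectangle; the cube at (8.5, 4) does not reach this height (z outside [8.5, 28]); Taking the union: the regions partially overlap (shared area 8.50 mm²), so overlapping operands fuse into one piece — 1 connected region. The outline is a single polygon with 8 vertices. Extrusion per mm of travel: 0.4 × 0.24 / (π × 0.875²) = 0.039912. Accumulating E over each segment gives final E = 5.0688.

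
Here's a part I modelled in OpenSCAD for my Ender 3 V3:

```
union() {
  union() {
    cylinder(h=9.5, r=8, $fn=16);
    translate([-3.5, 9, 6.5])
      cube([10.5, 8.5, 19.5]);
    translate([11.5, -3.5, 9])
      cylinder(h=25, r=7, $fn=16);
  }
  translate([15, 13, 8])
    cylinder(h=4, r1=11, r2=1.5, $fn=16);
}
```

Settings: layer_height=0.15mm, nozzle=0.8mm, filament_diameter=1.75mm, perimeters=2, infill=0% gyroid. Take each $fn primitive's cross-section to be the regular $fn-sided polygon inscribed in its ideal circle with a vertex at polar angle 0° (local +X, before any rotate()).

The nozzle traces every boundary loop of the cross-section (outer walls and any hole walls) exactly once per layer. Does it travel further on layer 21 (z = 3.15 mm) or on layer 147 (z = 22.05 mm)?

layer 147 (z = 22.05 mm)

Layer 21 (z = 3.15): the r=8 cylinder gives a regular 16-gon of circumradius 8 (constant along its height) (perimeter = 2·16·8.000·sin(180°/16) = 49.94 mm); the cube at (-3.5, 9) is not intersected at this z (z outside [6.5, 26]); the cylinder at (11.5, -3.5) does not reach this height (z outside [9, 34]); Combining (union): only the r=8 cylinder is present, so the union is just that shape — boundary = 49.94 mm; the cone at (15, 13) does not reach this height (z outside [8, 12]); Combining (union): only that combined region is present, so the union is just that shape — boundary = 49.94 mm. So its perimeter = 49.94 mm. Layer 147 (z = 22.05): the cylinder does not reach this height (z outside [0, 9.5]); the 10.5×8.5 cube at (-3.5, 9) contributes its full rectangle (perimeter 38.00 mm); the cylinder at (11.5, -3.5): section is a regular 16-gon, circumradius r=7 (perimeter = 2·16·7.000·sin(180°/16) = 43.70 mm); Merging all regions: the 2 present regions are separate (no shared area or edge), so areas and boundary lengths simply add and each stays a separate island — boundary = 81.70 mm; the cone at (15, 13) does not reach this height (z outside [8, 12]); Merging all regions: only that combined region is present, so the union is just that shape — boundary = 81.70 mm. So its perimeter = 81.70 mm. Layer 147 is larger (81.70 vs 49.94 mm).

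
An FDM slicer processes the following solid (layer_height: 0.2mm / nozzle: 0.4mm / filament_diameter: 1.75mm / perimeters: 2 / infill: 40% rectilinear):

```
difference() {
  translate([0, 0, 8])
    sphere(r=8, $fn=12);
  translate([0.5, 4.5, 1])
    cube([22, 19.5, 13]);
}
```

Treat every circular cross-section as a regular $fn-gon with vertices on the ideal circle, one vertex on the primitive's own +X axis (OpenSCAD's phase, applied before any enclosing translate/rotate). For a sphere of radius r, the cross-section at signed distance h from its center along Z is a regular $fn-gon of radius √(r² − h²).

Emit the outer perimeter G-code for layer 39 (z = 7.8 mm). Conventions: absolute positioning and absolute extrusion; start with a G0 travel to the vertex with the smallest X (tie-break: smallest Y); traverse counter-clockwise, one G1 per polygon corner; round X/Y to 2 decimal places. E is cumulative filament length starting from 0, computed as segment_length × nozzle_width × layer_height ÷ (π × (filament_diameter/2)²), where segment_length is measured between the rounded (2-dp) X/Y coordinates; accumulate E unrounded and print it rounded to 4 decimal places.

At z = 7.8 mm: the r=8 sphere contributes a regular 12-gon of circumradius √(8²−0.2²) = 7.997; the cube at (0.5, 4.5) (footprint 22×19.5) is included at this height; Subtracting the remaining from the first: starting from the r=8 sphere, the 22×19.5 cube at (0.5, 4.5) partially overlaps it — only the 13.07 mm² overlap (of its 429.00 mm²) is removed, clipping the outline — 1 connected region. The outline is a single polygon with 14 vertices. Extrusion per mm of travel: 0.4 × 0.2 / (π × 0.875²) = 0.033260. Accumulating E over each segment gives final E = 1.7272.

G0 X-8.00 Y0.00 Z7.80
G1 X-6.93 Y-4.00 E0.1377
G1 X-4.00 Y-6.93 E0.2755
G1 X0.00 Y-8.00 E0.4133
G1 X4.00 Y-6.93 E0.5510
G1 X6.93 Y-4.00 E0.6888
G1 X8.00 Y0.00 E0.8265
G1 X6.93 Y4.00 E0.9642
G1 X6.42 Y4.50 E0.9880
G1 X0.50 Y4.50 E1.1849
G1 X0.50 Y7.86 E1.2966
G1 X0.00 Y8.00 E1.3139
G1 X-4.00 Y6.93 E1.4516
G1 X-6.93 Y4.00 E1.5894
G1 X-8.00 Y0.00 E1.7272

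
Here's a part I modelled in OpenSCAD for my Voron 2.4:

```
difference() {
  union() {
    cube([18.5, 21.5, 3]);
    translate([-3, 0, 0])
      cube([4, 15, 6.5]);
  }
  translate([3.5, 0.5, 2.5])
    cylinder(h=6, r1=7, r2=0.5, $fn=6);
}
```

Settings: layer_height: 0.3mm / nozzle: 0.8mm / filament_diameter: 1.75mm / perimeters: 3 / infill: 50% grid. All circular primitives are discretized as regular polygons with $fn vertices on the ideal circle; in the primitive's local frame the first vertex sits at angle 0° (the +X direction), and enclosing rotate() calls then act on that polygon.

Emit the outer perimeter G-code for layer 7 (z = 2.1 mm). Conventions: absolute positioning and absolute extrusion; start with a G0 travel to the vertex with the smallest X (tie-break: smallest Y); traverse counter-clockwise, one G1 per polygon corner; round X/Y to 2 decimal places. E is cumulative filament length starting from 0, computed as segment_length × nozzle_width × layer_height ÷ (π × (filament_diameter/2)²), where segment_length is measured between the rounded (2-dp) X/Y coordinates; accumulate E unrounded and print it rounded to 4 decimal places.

G0 X-3.00 Y0.00 Z2.10
G1 X18.50 Y0.00 E2.1453
G1 X18.50 Y21.50 E4.2906
G1 X0.00 Y21.50 E6.1365
G1 X0.00 Y15.00 E6.7851
G1 X-3.00 Y15.00 E7.0844
G1 X-3.00 Y0.00 E8.5811

At z = 2.1 mm: the 18.5×21.5 cube contributes its full rectangle; the cube at (-3, 0) is present — its section is the full 4×15 rectangle; Merging all regions: the regions partially overlap (shared area 15.00 mm²), so overlapping operands fuse into one piece — 1 connected region; the cone at (3.5, 0.5) is absent (z outside [2.5, 8.5]); Subtracting the remaining from the first: none of the subtracted shapes is present at this height, so the result so far is unchanged — 1 connected region. The outline is a single polygon with 6 vertices. Extrusion per mm of travel: 0.8 × 0.3 / (π × 0.875²) = 0.099780. Accumulating E over each segment gives final E = 8.5811.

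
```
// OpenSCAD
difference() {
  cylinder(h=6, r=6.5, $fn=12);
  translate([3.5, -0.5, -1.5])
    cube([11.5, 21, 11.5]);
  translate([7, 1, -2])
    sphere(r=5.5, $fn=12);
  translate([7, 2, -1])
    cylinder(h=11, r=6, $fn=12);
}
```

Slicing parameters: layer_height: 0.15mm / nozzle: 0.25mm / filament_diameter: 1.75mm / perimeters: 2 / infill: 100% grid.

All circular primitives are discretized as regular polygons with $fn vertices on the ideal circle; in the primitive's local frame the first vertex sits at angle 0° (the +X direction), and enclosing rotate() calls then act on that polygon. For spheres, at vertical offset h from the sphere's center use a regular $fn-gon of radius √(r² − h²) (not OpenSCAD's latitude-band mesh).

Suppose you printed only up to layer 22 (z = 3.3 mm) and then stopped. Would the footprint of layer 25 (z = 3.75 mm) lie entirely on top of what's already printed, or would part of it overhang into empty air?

Compare the two slices. At z = 3.3: the r=6.5 cylinder gives a regular 12-gon of circumradius 6.5 (constant along its height) (area = (12/2)·6.500²·sin(360°/12) = 126.75 mm²); the cube at (3.5, -0.5) (footprint 11.5×21) is included at this height (area 241.50 mm²); the r=5.5 sphere at (7, 1) contributes a regular 12-gon of circumradius √(5.5²−5.3²) = 1.470 (area = (12/2)·1.470²·sin(360°/12) = 6.48 mm²); the r=6 cylinder at (7, 2) gives a regular 12-gon of circumradius 6 (constant along its height) (area = (12/2)·6.000²·sin(360°/12) = 108.00 mm²); After the difference (first − rest): starting from the r=6.5 cylinder (126.75 mm²), the 11.5×21 cube at (3.5, -0.5) partially overlaps it — only the 12.07 mm² overlap (of its 241.50 mm²) is removed, clipping the outline; the r=5.5 sphere at (7, 1) misses the remaining region (no effect); the r=6 cylinder at (7, 2) partially overlaps it — only the 21.86 mm² overlap (of its 108.00 mm²) is removed, clipping the outline — area = 92.82 mm². At z = 3.75: the cylinder: section is a regular 12-gon, circumradius r=6.5 (area = (12/2)·6.500²·sin(360°/12) = 126.75 mm²); the 11.5×21 cube at (3.5, -0.5) contributes its full rectangle (area 241.50 mm²); the sphere at (7, 1) is not intersected at this z (|z−center|=5.750 > r=5.5); the r=6 cylinder at (7, 2) contributes a regular 12-gon of circumradius 6 (area = (12/2)·6.000²·sin(360°/12) = 108.00 mm²); After the difference (first − rest): starting from the r=6.5 cylinder (126.75 mm²), the 11.5×21 cube at (3.5, -0.5) partially overlaps it — only the 12.07 mm² overlap (of its 241.50 mm²) is removed, clipping the outline; the r=6 cylinder at (7, 2) partially overlaps it — only the 21.86 mm² overlap (of its 108.00 mm²) is removed, clipping the outline — area = 92.82 mm². Checking containment: the cross-section at z = 3.75 is a subset of the cross-section at z = 3.3.

entirely on top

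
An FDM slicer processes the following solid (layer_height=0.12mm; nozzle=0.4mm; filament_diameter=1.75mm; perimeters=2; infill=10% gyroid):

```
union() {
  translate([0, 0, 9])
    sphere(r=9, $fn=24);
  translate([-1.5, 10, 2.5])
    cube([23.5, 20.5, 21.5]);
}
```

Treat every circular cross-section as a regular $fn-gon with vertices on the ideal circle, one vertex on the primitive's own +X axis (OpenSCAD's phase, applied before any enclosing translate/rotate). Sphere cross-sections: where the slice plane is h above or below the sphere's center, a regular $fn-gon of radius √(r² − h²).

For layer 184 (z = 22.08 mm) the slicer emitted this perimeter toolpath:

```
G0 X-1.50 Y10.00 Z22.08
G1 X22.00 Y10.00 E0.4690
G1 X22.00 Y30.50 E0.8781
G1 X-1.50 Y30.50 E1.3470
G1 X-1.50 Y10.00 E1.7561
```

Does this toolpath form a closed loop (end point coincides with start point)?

Start point (G0): (-1.50, 10.00). End point (last G1): the path returns to the start — closed.

yes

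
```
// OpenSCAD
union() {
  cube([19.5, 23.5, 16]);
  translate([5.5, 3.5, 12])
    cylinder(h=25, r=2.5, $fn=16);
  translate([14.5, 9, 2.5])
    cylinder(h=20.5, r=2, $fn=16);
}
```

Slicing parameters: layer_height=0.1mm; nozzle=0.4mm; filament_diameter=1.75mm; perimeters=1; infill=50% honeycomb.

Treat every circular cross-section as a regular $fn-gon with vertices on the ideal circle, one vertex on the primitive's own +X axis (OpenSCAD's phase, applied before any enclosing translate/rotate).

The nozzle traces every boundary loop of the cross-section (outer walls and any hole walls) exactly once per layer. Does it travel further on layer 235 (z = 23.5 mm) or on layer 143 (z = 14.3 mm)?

Layer 235 (z = 23.5): the cube is not intersected at this z (z outside [0, 16]); the r=2.5 cylinder at (5.5, 3.5) gives a regular 16-gon of circumradius 2.5 (constant along its height) (perimeter = 2·16·2.500·sin(180°/16) = 15.61 mm); the cylinder at (14.5, 9) does not reach this height (z outside [2.5, 23]); Combining (union): only the r=2.5 cylinder at (5.5, 3.5) is present, so the union is just that shape — boundary = 15.61 mm. So its perimeter = 15.61 mm. Layer 143 (z = 14.3): the cube is present — its section is the full 19.5×23.5 rectangle (perimeter 86.00 mm); the r=2.5 cylinder at (5.5, 3.5) contributes a regular 16-gon of circumradius 2.5 (perimeter = 2·16·2.500·sin(180°/16) = 15.61 mm); the r=2 cylinder at (14.5, 9) gives a regular 16-gon of circumradius 2 (constant along its height) (perimeter = 2·16·2.000·sin(180°/16) = 12.49 mm); Merging all regions: the regions partially overlap (shared area 31.38 mm²), so the edge portions inside another operand are dropped and the merged outline is re-measured after clipping — boundary = 86.00 mm. So its perimeter = 86.00 mm. Layer 143 is larger (86.00 vs 15.61 mm).

layer 143 (z = 14.3 mm)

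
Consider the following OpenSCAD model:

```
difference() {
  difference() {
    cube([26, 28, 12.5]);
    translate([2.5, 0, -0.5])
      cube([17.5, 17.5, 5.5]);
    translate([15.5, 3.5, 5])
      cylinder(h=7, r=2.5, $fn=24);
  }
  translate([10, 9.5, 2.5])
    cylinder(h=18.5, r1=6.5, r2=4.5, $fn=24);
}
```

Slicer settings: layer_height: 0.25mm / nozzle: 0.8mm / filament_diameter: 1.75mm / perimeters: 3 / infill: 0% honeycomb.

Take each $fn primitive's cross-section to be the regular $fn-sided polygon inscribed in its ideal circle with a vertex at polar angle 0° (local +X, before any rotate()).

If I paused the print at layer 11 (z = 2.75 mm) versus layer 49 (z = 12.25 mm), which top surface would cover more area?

Layer 11 (z = 2.75): the 26×28 cube contributes its full rectangle (area 728.00 mm²); the 17.5×17.5 cube at (2.5, 0) contributes its full rectangle (area 306.25 mm²); the cylinder at (15.5, 3.5) does not reach this height (z outside [5, 12]); Taking the first minus the rest: starting from the 26×28 cube (728.00 mm²), the 17.5×17.5 cube at (2.5, 0) lies inside it touching the edge (removes its full 306.25 mm²) — area = 421.75 mm²; the cone at (10, 9.5) (r1=6.5→r2=4.5) has section circumradius 6.473 here — a regular 24-gon (area = (24/2)·6.473²·sin(360°/24) = 130.13 mm²); After the difference (first − rest): starting from that combined region (421.75 mm²), the cone at (10, 9.5) misses the remaining region (no effect) — area = 421.75 mm². So its area = 421.75 mm². Layer 49 (z = 12.25): the 26×28 cube contributes its full rectangle (area 728.00 mm²); the cube at (2.5, 0) does not reach this height (z outside [-0.5, 5]); the cylinder at (15.5, 3.5) is not intersected at this z (z outside [5, 12]); Taking the first minus the rest: none of the subtracted shapes is present at this height, so the 26×28 cube is unchanged — area = 728.00 mm²; the cone at (10, 9.5) (r1=6.5→r2=4.5) has section circumradius 5.446 here — a regular 24-gon (area = (24/2)·5.446²·sin(360°/24) = 92.11 mm²); After the difference (first − rest): starting from the result so far (728.00 mm²), the cone at (10, 9.5) lies wholly inside it (removes its full 92.11 mm² and its 34.12 mm outline becomes a hole wall) — area = 635.89 mm². So its area = 635.89 mm². Layer 49 is larger (635.89 vs 421.75 mm²).

layer 49 (z = 12.25 mm)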